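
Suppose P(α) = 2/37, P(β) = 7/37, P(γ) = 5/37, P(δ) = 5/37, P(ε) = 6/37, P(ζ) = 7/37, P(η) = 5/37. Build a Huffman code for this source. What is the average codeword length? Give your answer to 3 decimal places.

2.811 bits/symbol

Repeatedly combine the two least-probable nodes; the expected code length is the sum of the merged weights.
merge 2/37 + 5/37 → 7/37
merge 5/37 + 5/37 → 10/37
merge 6/37 + 7/37 → 13/37
merge 7/37 + 7/37 → 14/37
merge 10/37 + 13/37 → 23/37
merge 14/37 + 23/37 → 1
L = 7/37 + 10/37 + 13/37 + 14/37 + 23/37 + 1 = 104/37 ≈ 2.811 bits/symbol.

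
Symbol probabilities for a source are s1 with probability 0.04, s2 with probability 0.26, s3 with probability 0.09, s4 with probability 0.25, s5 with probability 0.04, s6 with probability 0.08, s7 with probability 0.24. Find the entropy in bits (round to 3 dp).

2.475 bits

H = −Σ pᵢ log₂ pᵢ.
−0.04·log₂(0.04) = 0.1858
−0.26·log₂(0.26) = 0.5053
−0.09·log₂(0.09) = 0.3127
−0.25·log₂(0.25) = 0.5000
−0.04·log₂(0.04) = 0.1858
−0.08·log₂(0.08) = 0.2915
−0.24·log₂(0.24) = 0.4941
Sum ≈ 2.4751 → 2.475 bits.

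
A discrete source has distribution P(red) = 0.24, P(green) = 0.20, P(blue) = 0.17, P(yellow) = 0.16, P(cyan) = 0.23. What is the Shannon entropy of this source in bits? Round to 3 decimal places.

2.304 bits

H = −Σ pᵢ log₂ pᵢ.
−0.24·log₂(0.24) = 0.4941
−0.20·log₂(0.20) = 0.4644
−0.17·log₂(0.17) = 0.4346
−0.16·log₂(0.16) = 0.4230
−0.23·log₂(0.23) = 0.4877
Sum ≈ 2.3038 → 2.304 bits.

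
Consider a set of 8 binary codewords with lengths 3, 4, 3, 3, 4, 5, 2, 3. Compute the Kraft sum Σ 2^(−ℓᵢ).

0.90625

With common denominator 2^5 = 32: Σ 2^(−ℓᵢ) = 4/32 + 2/32 + 4/32 + 4/32 + 2/32 + 1/32 + 8/32 + 4/32 = 29/32 = 0.90625.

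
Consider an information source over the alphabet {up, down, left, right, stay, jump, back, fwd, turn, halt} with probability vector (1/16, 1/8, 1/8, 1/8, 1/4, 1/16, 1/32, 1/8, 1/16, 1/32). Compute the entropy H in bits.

3.0625 bits

Each probability is a power of 1/2, so log₂(1/p) is an integer.
H = Σ p·log₂(1/p) = 1/16·4 + 1/8·3 + 1/8·3 + 1/8·3 + 1/4·2 + 1/16·4 + 1/32·5 + 1/8·3 + 1/16·4 + 1/32·5 = 3.0625 bits.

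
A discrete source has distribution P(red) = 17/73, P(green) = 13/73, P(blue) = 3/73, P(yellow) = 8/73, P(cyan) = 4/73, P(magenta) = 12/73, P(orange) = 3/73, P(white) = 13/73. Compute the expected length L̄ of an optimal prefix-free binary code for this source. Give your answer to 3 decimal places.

Repeatedly combine the two least-probable nodes; the expected code length is the sum of the merged weights.
merge 3/73 + 3/73 → 6/73
merge 4/73 + 6/73 → 10/73
merge 8/73 + 10/73 → 18/73
merge 12/73 + 13/73 → 25/73
merge 13/73 + 17/73 → 30/73
merge 18/73 + 25/73 → 43/73
merge 30/73 + 43/73 → 1
L = 6/73 + 10/73 + 18/73 + 25/73 + 30/73 + 43/73 + 1 = 205/73 ≈ 2.808 bits/symbol.

2.808 bits/symbol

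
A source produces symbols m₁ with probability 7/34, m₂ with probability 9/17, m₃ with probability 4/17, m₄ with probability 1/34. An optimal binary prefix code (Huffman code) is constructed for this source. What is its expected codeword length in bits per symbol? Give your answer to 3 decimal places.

1.706 bits/symbol

Repeatedly combine the two least-probable nodes; the expected code length is the sum of the merged weights.
merge 1/34 + 7/34 → 4/17
merge 4/17 + 4/17 → 8/17
merge 8/17 + 9/17 → 1
L = 4/17 + 8/17 + 1 = 29/17 ≈ 1.706 bits/symbol.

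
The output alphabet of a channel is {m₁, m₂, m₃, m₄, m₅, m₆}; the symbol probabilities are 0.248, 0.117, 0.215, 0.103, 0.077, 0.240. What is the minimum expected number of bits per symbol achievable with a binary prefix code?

2.477 bits/symbol

Repeatedly combine the two least-probable nodes; the expected code length is the sum of the merged weights.
merge 77/1000 + 103/1000 → 9/50
merge 117/1000 + 9/50 → 297/1000
merge 43/200 + 6/25 → 91/200
merge 31/125 + 297/1000 → 109/200
merge 91/200 + 109/200 → 1
L = 9/50 + 297/1000 + 91/200 + 109/200 + 1 = 2477/1000 = 2.477 bits/symbol.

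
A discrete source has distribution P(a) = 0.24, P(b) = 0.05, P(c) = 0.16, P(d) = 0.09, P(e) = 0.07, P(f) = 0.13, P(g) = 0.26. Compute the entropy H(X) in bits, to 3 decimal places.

H = −Σ pᵢ log₂ pᵢ.
−0.24·log₂(0.24) = 0.4941
−0.05·log₂(0.05) = 0.2161
−0.16·log₂(0.16) = 0.4230
−0.09·log₂(0.09) = 0.3127
−0.07·log₂(0.07) = 0.2686
−0.13·log₂(0.13) = 0.3826
−0.26·log₂(0.26) = 0.5053
Sum ≈ 2.6024 → 2.602 bits.

2.602 bits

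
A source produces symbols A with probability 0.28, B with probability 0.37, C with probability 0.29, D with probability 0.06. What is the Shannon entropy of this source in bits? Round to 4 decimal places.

H = −Σ pᵢ log₂ pᵢ.
−0.28·log₂(0.28) = 0.5142
−0.37·log₂(0.37) = 0.5307
−0.29·log₂(0.29) = 0.5179
−0.06·log₂(0.06) = 0.2435
Sum ≈ 1.8064 → 1.8064 bits.

1.8064 bits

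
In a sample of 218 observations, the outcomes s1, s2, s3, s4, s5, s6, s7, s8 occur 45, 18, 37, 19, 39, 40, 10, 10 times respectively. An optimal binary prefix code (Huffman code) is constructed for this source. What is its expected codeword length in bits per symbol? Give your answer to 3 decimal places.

2.872 bits/symbol

Probabilities are the counts divided by 218.
Repeatedly combine the two least-probable nodes; the expected code length is the sum of the merged weights.
merge 5/109 + 5/109 → 10/109
merge 9/109 + 19/218 → 37/218
merge 10/109 + 37/218 → 57/218
merge 37/218 + 39/218 → 38/109
merge 20/109 + 45/218 → 85/218
merge 57/218 + 38/109 → 133/218
merge 85/218 + 133/218 → 1
L = 10/109 + 37/218 + 57/218 + 38/109 + 85/218 + 133/218 + 1 = 313/109 ≈ 2.872 bits/symbol.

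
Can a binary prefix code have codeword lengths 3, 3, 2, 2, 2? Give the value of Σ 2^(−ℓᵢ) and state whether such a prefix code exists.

With common denominator 2^3 = 8: Σ 2^(−ℓᵢ) = 1/8 + 1/8 + 2/8 + 2/8 + 2/8 = 8/8 = 1.
Kraft's inequality requires Σ ≤ 1; here Σ = 1 ≤ 1, so such a prefix code exists.

1; yes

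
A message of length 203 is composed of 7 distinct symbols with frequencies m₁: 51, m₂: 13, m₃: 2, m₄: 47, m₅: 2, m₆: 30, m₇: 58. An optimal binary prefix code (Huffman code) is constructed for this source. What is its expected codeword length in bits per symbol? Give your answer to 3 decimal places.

Probabilities are the counts divided by 203.
Repeatedly combine the two least-probable nodes; the expected code length is the sum of the merged weights.
merge 2/203 + 2/203 → 4/203
merge 4/203 + 13/203 → 17/203
merge 17/203 + 30/203 → 47/203
merge 47/203 + 47/203 → 94/203
merge 51/203 + 2/7 → 109/203
merge 94/203 + 109/203 → 1
L = 4/203 + 17/203 + 47/203 + 94/203 + 109/203 + 1 = 474/203 ≈ 2.335 bits/symbol.

2.335 bits/symbol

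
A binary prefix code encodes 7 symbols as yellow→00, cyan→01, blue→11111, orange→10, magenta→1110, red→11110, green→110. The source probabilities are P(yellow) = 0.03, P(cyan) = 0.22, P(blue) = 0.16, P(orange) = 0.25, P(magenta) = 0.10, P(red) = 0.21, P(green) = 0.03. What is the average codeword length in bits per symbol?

L̄ = Σ pᵢ·ℓᵢ = 0.03·2 + 0.22·2 + 0.16·5 + 0.25·2 + 0.10·4 + 0.21·5 + 0.03·3 = 3.34 bits/symbol.

3.34 bits/symbol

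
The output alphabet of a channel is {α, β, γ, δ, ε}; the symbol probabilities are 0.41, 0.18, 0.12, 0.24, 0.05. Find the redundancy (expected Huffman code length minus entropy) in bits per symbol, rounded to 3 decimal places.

Entropy H = −Σ p log₂ p ≈ 2.0500 bits.
Huffman merges: 1/20+3/25→17/100; 17/100+9/50→7/20; 6/25+7/20→59/100; 41/100+59/100→1. L = 211/100 ≈ 2.1100.
L − H = 2.1100 − 2.0500 = 0.060 bits.

0.060 bits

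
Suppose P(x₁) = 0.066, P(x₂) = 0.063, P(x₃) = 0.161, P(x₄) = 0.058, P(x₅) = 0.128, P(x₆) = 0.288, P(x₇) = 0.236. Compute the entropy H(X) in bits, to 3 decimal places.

2.561 bits

H = −Σ pᵢ log₂ pᵢ.
−0.066·log₂(0.066) = 0.2588
−0.063·log₂(0.063) = 0.2513
−0.161·log₂(0.161) = 0.4242
−0.058·log₂(0.058) = 0.2383
−0.128·log₂(0.128) = 0.3796
−0.288·log₂(0.288) = 0.5172
−0.236·log₂(0.236) = 0.4916
Sum ≈ 2.5610 → 2.561 bits.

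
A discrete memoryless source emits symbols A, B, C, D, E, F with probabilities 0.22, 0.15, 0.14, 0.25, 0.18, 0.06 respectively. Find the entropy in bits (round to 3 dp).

2.477 bits

H = −Σ pᵢ log₂ pᵢ.
−0.22·log₂(0.22) = 0.4806
−0.15·log₂(0.15) = 0.4105
−0.14·log₂(0.14) = 0.3971
−0.25·log₂(0.25) = 0.5000
−0.18·log₂(0.18) = 0.4453
−0.06·log₂(0.06) = 0.2435
Sum ≈ 2.4771 → 2.477 bits.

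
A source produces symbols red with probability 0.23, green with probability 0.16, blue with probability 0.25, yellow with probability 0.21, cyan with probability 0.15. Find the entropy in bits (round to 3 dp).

H = −Σ pᵢ log₂ pᵢ.
−0.23·log₂(0.23) = 0.4877
−0.16·log₂(0.16) = 0.4230
−0.25·log₂(0.25) = 0.5000
−0.21·log₂(0.21) = 0.4728
−0.15·log₂(0.15) = 0.4105
Sum ≈ 2.2941 → 2.294 bits.

2.294 bits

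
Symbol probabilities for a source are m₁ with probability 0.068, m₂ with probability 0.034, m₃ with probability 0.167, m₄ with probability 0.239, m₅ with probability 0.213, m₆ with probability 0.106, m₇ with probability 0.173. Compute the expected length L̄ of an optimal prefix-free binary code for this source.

2.65 bits/symbol

Repeatedly combine the two least-probable nodes; the expected code length is the sum of the merged weights.
merge 17/500 + 17/250 → 51/500
merge 51/500 + 53/500 → 26/125
merge 167/1000 + 173/1000 → 17/50
merge 26/125 + 213/1000 → 421/1000
merge 239/1000 + 17/50 → 579/1000
merge 421/1000 + 579/1000 → 1
L = 51/500 + 26/125 + 17/50 + 421/1000 + 579/1000 + 1 = 53/20 = 2.65 bits/symbol.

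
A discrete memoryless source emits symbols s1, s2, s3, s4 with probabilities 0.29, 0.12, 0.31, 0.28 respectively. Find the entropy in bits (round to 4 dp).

1.9230 bits

H = −Σ pᵢ log₂ pᵢ.
−0.29·log₂(0.29) = 0.5179
−0.12·log₂(0.12) = 0.3671
−0.31·log₂(0.31) = 0.5238
−0.28·log₂(0.28) = 0.5142
Sum ≈ 1.9230 → 1.9230 bits.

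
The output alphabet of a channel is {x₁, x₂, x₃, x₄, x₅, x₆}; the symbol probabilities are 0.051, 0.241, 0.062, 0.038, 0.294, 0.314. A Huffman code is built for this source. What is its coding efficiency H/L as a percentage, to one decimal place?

Entropy H = −Σ p log₂ p ≈ 2.1857 bits.
Huffman merges: 19/500+51/1000→89/1000; 31/500+89/1000→151/1000; 151/1000+241/1000→49/125; 147/500+157/500→76/125; 49/125+76/125→1. L = 56/25 ≈ 2.2400.
Efficiency = H/L = 2.1857/2.2400 = 97.6%.

97.6%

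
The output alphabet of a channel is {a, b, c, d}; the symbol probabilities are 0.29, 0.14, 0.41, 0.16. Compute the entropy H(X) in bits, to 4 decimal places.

H = −Σ pᵢ log₂ pᵢ.
−0.29·log₂(0.29) = 0.5179
−0.14·log₂(0.14) = 0.3971
−0.41·log₂(0.41) = 0.5274
−0.16·log₂(0.16) = 0.4230
Sum ≈ 1.8654 → 1.8654 bits.

1.8654 bits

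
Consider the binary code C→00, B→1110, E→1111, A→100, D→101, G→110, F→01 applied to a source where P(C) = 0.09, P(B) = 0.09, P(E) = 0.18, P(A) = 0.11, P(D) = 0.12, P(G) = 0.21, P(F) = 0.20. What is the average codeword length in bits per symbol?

2.98 bits/symbol

L̄ = Σ pᵢ·ℓᵢ = 0.09·2 + 0.09·4 + 0.18·4 + 0.11·3 + 0.12·3 + 0.21·3 + 0.20·2 = 2.98 bits/symbol.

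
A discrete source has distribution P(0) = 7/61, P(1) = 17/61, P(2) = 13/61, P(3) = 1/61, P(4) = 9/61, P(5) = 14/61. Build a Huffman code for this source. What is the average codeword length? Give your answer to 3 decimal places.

Repeatedly combine the two least-probable nodes; the expected code length is the sum of the merged weights.
merge 1/61 + 7/61 → 8/61
merge 8/61 + 9/61 → 17/61
merge 13/61 + 14/61 → 27/61
merge 17/61 + 17/61 → 34/61
merge 27/61 + 34/61 → 1
L = 8/61 + 17/61 + 27/61 + 34/61 + 1 = 147/61 ≈ 2.410 bits/symbol.

2.410 bits/symbol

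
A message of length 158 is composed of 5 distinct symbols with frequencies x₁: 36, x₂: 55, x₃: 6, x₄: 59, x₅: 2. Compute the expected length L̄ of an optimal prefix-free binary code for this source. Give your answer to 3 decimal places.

1.956 bits/symbol

Probabilities are the counts divided by 158.
Repeatedly combine the two least-probable nodes; the expected code length is the sum of the merged weights.
merge 1/79 + 3/79 → 4/79
merge 4/79 + 18/79 → 22/79
merge 22/79 + 55/158 → 99/158
merge 59/158 + 99/158 → 1
L = 4/79 + 22/79 + 99/158 + 1 = 309/158 ≈ 1.956 bits/symbol.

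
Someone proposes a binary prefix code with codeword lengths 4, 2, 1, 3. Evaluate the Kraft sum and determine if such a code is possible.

0.9375; yes

With common denominator 2^4 = 16: Σ 2^(−ℓᵢ) = 1/16 + 4/16 + 8/16 + 2/16 = 15/16 = 0.9375.
Kraft's inequality requires Σ ≤ 1; here Σ = 0.9375 ≤ 1, so such a prefix code exists.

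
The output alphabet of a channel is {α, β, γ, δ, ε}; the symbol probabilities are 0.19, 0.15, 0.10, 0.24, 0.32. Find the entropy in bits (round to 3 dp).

H = −Σ pᵢ log₂ pᵢ.
−0.19·log₂(0.19) = 0.4552
−0.15·log₂(0.15) = 0.4105
−0.10·log₂(0.10) = 0.3322
−0.24·log₂(0.24) = 0.4941
−0.32·log₂(0.32) = 0.5260
Sum ≈ 2.2181 → 2.218 bits.

2.218 bits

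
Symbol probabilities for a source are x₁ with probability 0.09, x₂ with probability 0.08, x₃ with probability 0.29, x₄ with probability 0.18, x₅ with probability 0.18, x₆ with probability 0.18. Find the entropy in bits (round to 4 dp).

H = −Σ pᵢ log₂ pᵢ.
−0.09·log₂(0.09) = 0.3127
−0.08·log₂(0.08) = 0.2915
−0.29·log₂(0.29) = 0.5179
−0.18·log₂(0.18) = 0.4453
−0.18·log₂(0.18) = 0.4453
−0.18·log₂(0.18) = 0.4453
Sum ≈ 2.4580 → 2.4580 bits.

2.4580 bits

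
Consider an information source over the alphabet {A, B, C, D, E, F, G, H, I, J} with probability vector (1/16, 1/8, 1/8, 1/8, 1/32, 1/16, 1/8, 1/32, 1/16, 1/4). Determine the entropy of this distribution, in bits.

Each probability is a power of 1/2, so log₂(1/p) is an integer.
H = Σ p·log₂(1/p) = 1/16·4 + 1/8·3 + 1/8·3 + 1/8·3 + 1/32·5 + 1/16·4 + 1/8·3 + 1/32·5 + 1/16·4 + 1/4·2 = 3.0625 bits.

3.0625 bits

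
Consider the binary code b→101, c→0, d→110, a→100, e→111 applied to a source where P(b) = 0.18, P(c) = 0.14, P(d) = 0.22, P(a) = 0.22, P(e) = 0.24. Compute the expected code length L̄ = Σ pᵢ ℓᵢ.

L̄ = Σ pᵢ·ℓᵢ = 0.18·3 + 0.14·1 + 0.22·3 + 0.22·3 + 0.24·3 = 2.72 bits/symbol.

2.72 bits/symbol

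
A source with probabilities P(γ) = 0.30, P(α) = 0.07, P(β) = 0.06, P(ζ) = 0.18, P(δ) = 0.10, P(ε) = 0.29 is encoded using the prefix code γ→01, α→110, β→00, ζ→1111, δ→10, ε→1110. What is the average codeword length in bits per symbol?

3.01 bits/symbol

L̄ = Σ pᵢ·ℓᵢ = 0.30·2 + 0.07·3 + 0.06·2 + 0.18·4 + 0.10·2 + 0.29·4 = 3.01 bits/symbol.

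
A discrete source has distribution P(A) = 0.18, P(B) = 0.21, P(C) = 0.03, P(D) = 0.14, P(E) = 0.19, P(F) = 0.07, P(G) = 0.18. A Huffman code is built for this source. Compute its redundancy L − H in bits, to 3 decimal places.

Entropy H = −Σ p log₂ p ≈ 2.6361 bits.
Huffman merges: 3/100+7/100→1/10; 1/10+7/50→6/25; 9/50+9/50→9/25; 19/100+21/100→2/5; 6/25+9/25→3/5; 2/5+3/5→1. L = 27/10 ≈ 2.7000.
L − H = 2.7000 − 2.6361 = 0.064 bits.

0.064 bits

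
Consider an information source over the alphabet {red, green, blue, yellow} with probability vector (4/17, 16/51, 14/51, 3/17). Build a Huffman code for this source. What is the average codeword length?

Repeatedly combine the two least-probable nodes; the expected code length is the sum of the merged weights.
merge 3/17 + 4/17 → 7/17
merge 14/51 + 16/51 → 10/17
merge 7/17 + 10/17 → 1
L = 7/17 + 10/17 + 1 = 2 bits/symbol.

2 bits/symbol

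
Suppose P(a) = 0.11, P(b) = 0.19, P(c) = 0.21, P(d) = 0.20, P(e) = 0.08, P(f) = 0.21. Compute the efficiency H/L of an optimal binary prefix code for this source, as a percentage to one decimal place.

97.6%

Entropy H = −Σ p log₂ p ≈ 2.5071 bits.
Huffman merges: 2/25+11/100→19/100; 19/100+19/100→19/50; 1/5+21/100→41/100; 21/100+19/50→59/100; 41/100+59/100→1. L = 257/100 ≈ 2.5700.
Efficiency = H/L = 2.5071/2.5700 = 97.6%.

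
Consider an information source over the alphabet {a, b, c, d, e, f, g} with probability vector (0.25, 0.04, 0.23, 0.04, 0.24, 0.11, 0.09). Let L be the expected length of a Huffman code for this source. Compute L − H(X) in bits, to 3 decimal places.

0.014 bits

Entropy H = −Σ p log₂ p ≈ 2.5163 bits.
Huffman merges: 1/25+1/25→2/25; 2/25+9/100→17/100; 11/100+17/100→7/25; 23/100+6/25→47/100; 1/4+7/25→53/100; 47/100+53/100→1. L = 253/100 ≈ 2.5300.
L − H = 2.5300 − 2.5163 = 0.014 bits.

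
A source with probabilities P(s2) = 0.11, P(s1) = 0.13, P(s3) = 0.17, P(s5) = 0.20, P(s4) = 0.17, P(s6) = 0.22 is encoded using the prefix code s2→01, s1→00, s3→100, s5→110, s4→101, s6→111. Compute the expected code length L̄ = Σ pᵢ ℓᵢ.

L̄ = Σ pᵢ·ℓᵢ = 0.11·2 + 0.13·2 + 0.17·3 + 0.20·3 + 0.17·3 + 0.22·3 = 2.76 bits/symbol.

2.76 bits/symbol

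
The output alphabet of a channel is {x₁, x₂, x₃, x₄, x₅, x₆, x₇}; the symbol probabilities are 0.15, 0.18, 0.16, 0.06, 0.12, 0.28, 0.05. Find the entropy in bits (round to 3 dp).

H = −Σ pᵢ log₂ pᵢ.
−0.15·log₂(0.15) = 0.4105
−0.18·log₂(0.18) = 0.4453
−0.16·log₂(0.16) = 0.4230
−0.06·log₂(0.06) = 0.2435
−0.12·log₂(0.12) = 0.3671
−0.28·log₂(0.28) = 0.5142
−0.05·log₂(0.05) = 0.2161
Sum ≈ 2.6198 → 2.620 bits.

2.620 bits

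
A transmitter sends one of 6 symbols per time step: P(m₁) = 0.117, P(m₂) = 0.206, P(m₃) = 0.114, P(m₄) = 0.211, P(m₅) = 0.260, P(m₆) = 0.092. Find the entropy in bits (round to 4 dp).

H = −Σ pᵢ log₂ pᵢ.
−0.117·log₂(0.117) = 0.3622
−0.206·log₂(0.206) = 0.4695
−0.114·log₂(0.114) = 0.3571
−0.211·log₂(0.211) = 0.4736
−0.260·log₂(0.260) = 0.5053
−0.092·log₂(0.092) = 0.3167
Sum ≈ 2.4844 → 2.4844 bits.

2.4844 bits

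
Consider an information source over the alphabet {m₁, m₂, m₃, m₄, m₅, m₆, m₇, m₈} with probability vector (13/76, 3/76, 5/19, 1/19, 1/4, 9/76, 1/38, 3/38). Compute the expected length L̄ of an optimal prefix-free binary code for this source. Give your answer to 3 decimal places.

2.671 bits/symbol

Repeatedly combine the two least-probable nodes; the expected code length is the sum of the merged weights.
merge 1/38 + 3/76 → 5/76
merge 1/19 + 5/76 → 9/76
merge 3/38 + 9/76 → 15/76
merge 9/76 + 13/76 → 11/38
merge 15/76 + 1/4 → 17/38
merge 5/19 + 11/38 → 21/38
merge 17/38 + 21/38 → 1
L = 5/76 + 9/76 + 15/76 + 11/38 + 17/38 + 21/38 + 1 = 203/76 ≈ 2.671 bits/symbol.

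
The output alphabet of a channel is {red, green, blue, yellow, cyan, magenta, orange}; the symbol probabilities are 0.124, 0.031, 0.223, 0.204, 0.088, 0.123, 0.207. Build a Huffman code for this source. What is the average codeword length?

2.689 bits/symbol

Repeatedly combine the two least-probable nodes; the expected code length is the sum of the merged weights.
merge 31/1000 + 11/125 → 119/1000
merge 119/1000 + 123/1000 → 121/500
merge 31/250 + 51/250 → 41/125
merge 207/1000 + 223/1000 → 43/100
merge 121/500 + 41/125 → 57/100
merge 43/100 + 57/100 → 1
L = 119/1000 + 121/500 + 41/125 + 43/100 + 57/100 + 1 = 2689/1000 = 2.689 bits/symbol.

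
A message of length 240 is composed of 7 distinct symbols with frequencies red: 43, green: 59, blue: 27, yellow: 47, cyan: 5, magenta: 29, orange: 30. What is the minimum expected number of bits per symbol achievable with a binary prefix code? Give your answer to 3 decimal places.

Probabilities are the counts divided by 240.
Repeatedly combine the two least-probable nodes; the expected code length is the sum of the merged weights.
merge 1/48 + 9/80 → 2/15
merge 29/240 + 1/8 → 59/240
merge 2/15 + 43/240 → 5/16
merge 47/240 + 59/240 → 53/120
merge 59/240 + 5/16 → 67/120
merge 53/120 + 67/120 → 1
L = 2/15 + 59/240 + 5/16 + 53/120 + 67/120 + 1 = 323/120 ≈ 2.692 bits/symbol.

2.692 bits/symbol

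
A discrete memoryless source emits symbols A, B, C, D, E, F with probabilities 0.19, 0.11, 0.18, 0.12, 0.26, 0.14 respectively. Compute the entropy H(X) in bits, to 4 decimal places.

H = −Σ pᵢ log₂ pᵢ.
−0.19·log₂(0.19) = 0.4552
−0.11·log₂(0.11) = 0.3503
−0.18·log₂(0.18) = 0.4453
−0.12·log₂(0.12) = 0.3671
−0.26·log₂(0.26) = 0.5053
−0.14·log₂(0.14) = 0.3971
Sum ≈ 2.5203 → 2.5203 bits.

2.5203 bits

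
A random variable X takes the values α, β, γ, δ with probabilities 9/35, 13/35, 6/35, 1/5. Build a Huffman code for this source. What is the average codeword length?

2 bits/symbol

Repeatedly combine the two least-probable nodes; the expected code length is the sum of the merged weights.
merge 6/35 + 1/5 → 13/35
merge 9/35 + 13/35 → 22/35
merge 13/35 + 22/35 → 1
L = 13/35 + 22/35 + 1 = 2 bits/symbol.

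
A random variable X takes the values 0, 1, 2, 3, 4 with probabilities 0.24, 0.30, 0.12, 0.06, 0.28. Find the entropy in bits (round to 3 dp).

H = −Σ pᵢ log₂ pᵢ.
−0.24·log₂(0.24) = 0.4941
−0.30·log₂(0.30) = 0.5211
−0.12·log₂(0.12) = 0.3671
−0.06·log₂(0.06) = 0.2435
−0.28·log₂(0.28) = 0.5142
Sum ≈ 2.1400 → 2.140 bits.

2.140 bits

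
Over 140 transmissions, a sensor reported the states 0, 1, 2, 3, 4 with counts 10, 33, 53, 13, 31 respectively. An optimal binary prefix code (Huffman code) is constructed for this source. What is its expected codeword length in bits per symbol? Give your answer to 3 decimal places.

2.164 bits/symbol

Probabilities are the counts divided by 140.
Repeatedly combine the two least-probable nodes; the expected code length is the sum of the merged weights.
merge 1/14 + 13/140 → 23/140
merge 23/140 + 31/140 → 27/70
merge 33/140 + 53/140 → 43/70
merge 27/70 + 43/70 → 1
L = 23/140 + 27/70 + 43/70 + 1 = 303/140 ≈ 2.164 bits/symbol.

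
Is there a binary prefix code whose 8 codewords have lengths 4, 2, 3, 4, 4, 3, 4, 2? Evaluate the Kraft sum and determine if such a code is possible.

1; yes

With common denominator 2^4 = 16: Σ 2^(−ℓᵢ) = 1/16 + 4/16 + 2/16 + 1/16 + 1/16 + 2/16 + 1/16 + 4/16 = 16/16 = 1.
Kraft's inequality requires Σ ≤ 1; here Σ = 1 ≤ 1, so such a prefix code exists.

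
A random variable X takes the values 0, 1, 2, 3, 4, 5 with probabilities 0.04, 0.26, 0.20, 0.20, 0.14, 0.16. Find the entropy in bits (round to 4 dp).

H = −Σ pᵢ log₂ pᵢ.
−0.04·log₂(0.04) = 0.1858
−0.26·log₂(0.26) = 0.5053
−0.20·log₂(0.20) = 0.4644
−0.20·log₂(0.20) = 0.4644
−0.14·log₂(0.14) = 0.3971
−0.16·log₂(0.16) = 0.4230
Sum ≈ 2.4399 → 2.4399 bits.

2.4399 bits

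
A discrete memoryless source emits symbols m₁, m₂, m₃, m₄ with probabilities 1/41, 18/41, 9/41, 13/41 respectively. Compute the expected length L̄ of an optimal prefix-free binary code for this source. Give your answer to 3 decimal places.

1.805 bits/symbol

Repeatedly combine the two least-probable nodes; the expected code length is the sum of the merged weights.
merge 1/41 + 9/41 → 10/41
merge 10/41 + 13/41 → 23/41
merge 18/41 + 23/41 → 1
L = 10/41 + 23/41 + 1 = 74/41 ≈ 1.805 bits/symbol.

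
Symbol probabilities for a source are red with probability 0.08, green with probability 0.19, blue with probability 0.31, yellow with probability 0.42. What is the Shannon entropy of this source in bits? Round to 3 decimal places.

1.796 bits

H = −Σ pᵢ log₂ pᵢ.
−0.08·log₂(0.08) = 0.2915
−0.19·log₂(0.19) = 0.4552
−0.31·log₂(0.31) = 0.5238
−0.42·log₂(0.42) = 0.5256
Sum ≈ 1.7962 → 1.796 bits.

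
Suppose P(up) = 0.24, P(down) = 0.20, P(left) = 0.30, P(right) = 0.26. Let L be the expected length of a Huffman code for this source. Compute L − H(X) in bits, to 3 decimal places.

0.015 bits

Entropy H = −Σ p log₂ p ≈ 1.9849 bits.
Huffman merges: 1/5+6/25→11/25; 13/50+3/10→14/25; 11/25+14/25→1. L = 2 ≈ 2.0000.
L − H = 2.0000 − 1.9849 = 0.015 bits.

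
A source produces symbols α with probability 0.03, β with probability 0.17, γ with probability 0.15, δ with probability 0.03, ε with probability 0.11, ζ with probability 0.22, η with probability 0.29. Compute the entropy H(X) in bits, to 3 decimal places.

H = −Σ pᵢ log₂ pᵢ.
−0.03·log₂(0.03) = 0.1518
−0.17·log₂(0.17) = 0.4346
−0.15·log₂(0.15) = 0.4105
−0.03·log₂(0.03) = 0.1518
−0.11·log₂(0.11) = 0.3503
−0.22·log₂(0.22) = 0.4806
−0.29·log₂(0.29) = 0.5179
Sum ≈ 2.4974 → 2.497 bits.

2.497 bits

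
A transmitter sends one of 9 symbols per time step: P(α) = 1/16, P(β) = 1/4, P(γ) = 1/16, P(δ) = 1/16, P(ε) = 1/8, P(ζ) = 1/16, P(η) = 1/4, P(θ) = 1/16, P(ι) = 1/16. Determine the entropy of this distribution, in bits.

2.875 bits

Each probability is a power of 1/2, so log₂(1/p) is an integer.
H = Σ p·log₂(1/p) = 1/16·4 + 1/4·2 + 1/16·4 + 1/16·4 + 1/8·3 + 1/16·4 + 1/4·2 + 1/16·4 + 1/16·4 = 2.875 bits.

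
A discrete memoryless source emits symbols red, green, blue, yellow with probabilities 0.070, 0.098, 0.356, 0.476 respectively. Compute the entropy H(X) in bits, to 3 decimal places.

1.637 bits

H = −Σ pᵢ log₂ pᵢ.
−0.070·log₂(0.070) = 0.2686
−0.098·log₂(0.098) = 0.3284
−0.356·log₂(0.356) = 0.5305
−0.476·log₂(0.476) = 0.5098
Sum ≈ 1.6372 → 1.637 bits.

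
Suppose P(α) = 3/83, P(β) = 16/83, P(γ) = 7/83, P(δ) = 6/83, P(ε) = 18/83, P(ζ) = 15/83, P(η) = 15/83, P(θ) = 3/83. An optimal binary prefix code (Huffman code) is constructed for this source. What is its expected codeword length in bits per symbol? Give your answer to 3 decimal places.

2.807 bits/symbol

Repeatedly combine the two least-probable nodes; the expected code length is the sum of the merged weights.
merge 3/83 + 3/83 → 6/83
merge 6/83 + 6/83 → 12/83
merge 7/83 + 12/83 → 19/83
merge 15/83 + 15/83 → 30/83
merge 16/83 + 18/83 → 34/83
merge 19/83 + 30/83 → 49/83
merge 34/83 + 49/83 → 1
L = 6/83 + 12/83 + 19/83 + 30/83 + 34/83 + 49/83 + 1 = 233/83 ≈ 2.807 bits/symbol.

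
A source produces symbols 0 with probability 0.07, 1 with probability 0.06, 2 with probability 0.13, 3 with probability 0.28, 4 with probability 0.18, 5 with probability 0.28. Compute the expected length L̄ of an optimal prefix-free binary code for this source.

Repeatedly combine the two least-probable nodes; the expected code length is the sum of the merged weights.
merge 3/50 + 7/100 → 13/100
merge 13/100 + 13/100 → 13/50
merge 9/50 + 13/50 → 11/25
merge 7/25 + 7/25 → 14/25
merge 11/25 + 14/25 → 1
L = 13/100 + 13/50 + 11/25 + 14/25 + 1 = 239/100 = 2.39 bits/symbol.

2.39 bits/symbol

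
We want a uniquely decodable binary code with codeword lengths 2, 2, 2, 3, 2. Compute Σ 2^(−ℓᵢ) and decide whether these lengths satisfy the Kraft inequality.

With common denominator 2^3 = 8: Σ 2^(−ℓᵢ) = 2/8 + 2/8 + 2/8 + 1/8 + 2/8 = 9/8 = 1.125.
Kraft's inequality requires Σ ≤ 1; here Σ = 1.125 > 1, so no such prefix code exists.

1.125; no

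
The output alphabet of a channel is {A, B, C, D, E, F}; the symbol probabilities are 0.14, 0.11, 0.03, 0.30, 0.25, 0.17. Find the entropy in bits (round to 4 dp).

H = −Σ pᵢ log₂ pᵢ.
−0.14·log₂(0.14) = 0.3971
−0.11·log₂(0.11) = 0.3503
−0.03·log₂(0.03) = 0.1518
−0.30·log₂(0.30) = 0.5211
−0.25·log₂(0.25) = 0.5000
−0.17·log₂(0.17) = 0.4346
Sum ≈ 2.3548 → 2.3548 bits.

2.3548 bits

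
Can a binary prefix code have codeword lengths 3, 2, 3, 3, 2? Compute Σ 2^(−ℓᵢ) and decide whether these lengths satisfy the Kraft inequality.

With common denominator 2^3 = 8: Σ 2^(−ℓᵢ) = 1/8 + 2/8 + 1/8 + 1/8 + 2/8 = 7/8 = 0.875.
Kraft's inequality requires Σ ≤ 1; here Σ = 0.875 ≤ 1, so such a prefix code exists.

0.875; yes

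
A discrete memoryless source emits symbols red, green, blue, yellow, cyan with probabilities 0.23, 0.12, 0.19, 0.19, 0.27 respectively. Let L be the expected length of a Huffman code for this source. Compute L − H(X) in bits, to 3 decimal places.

Entropy H = −Σ p log₂ p ≈ 2.2752 bits.
Huffman merges: 3/25+19/100→31/100; 19/100+23/100→21/50; 27/100+31/100→29/50; 21/50+29/50→1. L = 231/100 ≈ 2.3100.
L − H = 2.3100 − 2.2752 = 0.035 bits.

0.035 bits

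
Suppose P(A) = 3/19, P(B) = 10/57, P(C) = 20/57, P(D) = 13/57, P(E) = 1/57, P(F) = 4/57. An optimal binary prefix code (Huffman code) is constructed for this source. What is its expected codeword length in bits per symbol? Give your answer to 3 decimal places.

2.333 bits/symbol

Repeatedly combine the two least-probable nodes; the expected code length is the sum of the merged weights.
merge 1/57 + 4/57 → 5/57
merge 5/57 + 3/19 → 14/57
merge 10/57 + 13/57 → 23/57
merge 14/57 + 20/57 → 34/57
merge 23/57 + 34/57 → 1
L = 5/57 + 14/57 + 23/57 + 34/57 + 1 = 7/3 ≈ 2.333 bits/symbol.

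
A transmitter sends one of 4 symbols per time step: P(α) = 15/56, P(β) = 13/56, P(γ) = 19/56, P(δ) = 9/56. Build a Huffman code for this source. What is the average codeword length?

2 bits/symbol

Repeatedly combine the two least-probable nodes; the expected code length is the sum of the merged weights.
merge 9/56 + 13/56 → 11/28
merge 15/56 + 19/56 → 17/28
merge 11/28 + 17/28 → 1
L = 11/28 + 17/28 + 1 = 2 bits/symbol.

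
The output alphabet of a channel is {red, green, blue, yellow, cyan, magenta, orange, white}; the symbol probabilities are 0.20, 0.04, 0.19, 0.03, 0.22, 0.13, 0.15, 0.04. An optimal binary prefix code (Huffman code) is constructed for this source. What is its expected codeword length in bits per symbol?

Repeatedly combine the two least-probable nodes; the expected code length is the sum of the merged weights.
merge 3/100 + 1/25 → 7/100
merge 1/25 + 7/100 → 11/100
merge 11/100 + 13/100 → 6/25
merge 3/20 + 19/100 → 17/50
merge 1/5 + 11/50 → 21/50
merge 6/25 + 17/50 → 29/50
merge 21/50 + 29/50 → 1
L = 7/100 + 11/100 + 6/25 + 17/50 + 21/50 + 29/50 + 1 = 69/25 = 2.76 bits/symbol.

2.76 bits/symbol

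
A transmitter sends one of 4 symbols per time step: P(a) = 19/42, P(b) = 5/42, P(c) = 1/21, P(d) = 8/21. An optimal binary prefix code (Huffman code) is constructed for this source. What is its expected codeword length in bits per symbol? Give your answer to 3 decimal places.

1.714 bits/symbol

Repeatedly combine the two least-probable nodes; the expected code length is the sum of the merged weights.
merge 1/21 + 5/42 → 1/6
merge 1/6 + 8/21 → 23/42
merge 19/42 + 23/42 → 1
L = 1/6 + 23/42 + 1 = 12/7 ≈ 1.714 bits/symbol.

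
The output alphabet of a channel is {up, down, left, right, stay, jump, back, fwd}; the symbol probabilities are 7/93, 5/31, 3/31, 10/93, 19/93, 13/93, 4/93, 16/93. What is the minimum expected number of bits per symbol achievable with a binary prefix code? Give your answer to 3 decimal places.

2.914 bits/symbol

Repeatedly combine the two least-probable nodes; the expected code length is the sum of the merged weights.
merge 4/93 + 7/93 → 11/93
merge 3/31 + 10/93 → 19/93
merge 11/93 + 13/93 → 8/31
merge 5/31 + 16/93 → 1/3
merge 19/93 + 19/93 → 38/93
merge 8/31 + 1/3 → 55/93
merge 38/93 + 55/93 → 1
L = 11/93 + 19/93 + 8/31 + 1/3 + 38/93 + 55/93 + 1 = 271/93 ≈ 2.914 bits/symbol.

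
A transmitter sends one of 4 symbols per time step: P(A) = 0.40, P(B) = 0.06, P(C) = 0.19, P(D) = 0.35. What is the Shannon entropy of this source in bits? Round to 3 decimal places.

H = −Σ pᵢ log₂ pᵢ.
−0.40·log₂(0.40) = 0.5288
−0.06·log₂(0.06) = 0.2435
−0.19·log₂(0.19) = 0.4552
−0.35·log₂(0.35) = 0.5301
Sum ≈ 1.7576 → 1.758 bits.

1.758 bits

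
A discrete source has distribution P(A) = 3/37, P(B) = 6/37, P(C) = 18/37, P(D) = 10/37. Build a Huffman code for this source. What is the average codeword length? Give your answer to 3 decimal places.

Repeatedly combine the two least-probable nodes; the expected code length is the sum of the merged weights.
merge 3/37 + 6/37 → 9/37
merge 9/37 + 10/37 → 19/37
merge 18/37 + 19/37 → 1
L = 9/37 + 19/37 + 1 = 65/37 ≈ 1.757 bits/symbol.

1.757 bits/symbol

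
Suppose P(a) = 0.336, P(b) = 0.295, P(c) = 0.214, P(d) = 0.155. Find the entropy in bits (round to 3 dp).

H = −Σ pᵢ log₂ pᵢ.
−0.336·log₂(0.336) = 0.5287
−0.295·log₂(0.295) = 0.5196
−0.214·log₂(0.214) = 0.4760
−0.155·log₂(0.155) = 0.4169
Sum ≈ 1.9411 → 1.941 bits.

1.941 bits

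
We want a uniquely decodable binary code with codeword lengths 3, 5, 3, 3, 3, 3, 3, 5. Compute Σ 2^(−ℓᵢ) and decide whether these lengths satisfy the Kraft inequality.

0.8125; yes

With common denominator 2^5 = 32: Σ 2^(−ℓᵢ) = 4/32 + 1/32 + 4/32 + 4/32 + 4/32 + 4/32 + 4/32 + 1/32 = 26/32 = 0.8125.
Kraft's inequality requires Σ ≤ 1; here Σ = 0.8125 ≤ 1, so such a prefix code exists.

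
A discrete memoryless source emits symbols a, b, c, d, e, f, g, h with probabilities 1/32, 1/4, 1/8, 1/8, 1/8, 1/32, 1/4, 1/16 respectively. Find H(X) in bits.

Each probability is a power of 1/2, so log₂(1/p) is an integer.
H = Σ p·log₂(1/p) = 1/32·5 + 1/4·2 + 1/8·3 + 1/8·3 + 1/8·3 + 1/32·5 + 1/4·2 + 1/16·4 = 2.6875 bits.

2.6875 bits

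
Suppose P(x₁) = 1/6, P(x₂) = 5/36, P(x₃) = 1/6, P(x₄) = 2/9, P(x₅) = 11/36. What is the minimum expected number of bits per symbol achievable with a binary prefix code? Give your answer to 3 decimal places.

Repeatedly combine the two least-probable nodes; the expected code length is the sum of the merged weights.
merge 5/36 + 1/6 → 11/36
merge 1/6 + 2/9 → 7/18
merge 11/36 + 11/36 → 11/18
merge 7/18 + 11/18 → 1
L = 11/36 + 7/18 + 11/18 + 1 = 83/36 ≈ 2.306 bits/symbol.

2.306 bits/symbol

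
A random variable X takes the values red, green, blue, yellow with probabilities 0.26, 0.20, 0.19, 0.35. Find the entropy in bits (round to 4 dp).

1.9550 bits

H = −Σ pᵢ log₂ pᵢ.
−0.26·log₂(0.26) = 0.5053
−0.20·log₂(0.20) = 0.4644
−0.19·log₂(0.19) = 0.4552
−0.35·log₂(0.35) = 0.5301
Sum ≈ 1.9550 → 1.9550 bits.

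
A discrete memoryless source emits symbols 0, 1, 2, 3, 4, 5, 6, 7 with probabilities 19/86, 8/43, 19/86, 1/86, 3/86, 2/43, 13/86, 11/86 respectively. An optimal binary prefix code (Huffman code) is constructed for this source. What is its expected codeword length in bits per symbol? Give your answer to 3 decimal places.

2.698 bits/symbol

Repeatedly combine the two least-probable nodes; the expected code length is the sum of the merged weights.
merge 1/86 + 3/86 → 2/43
merge 2/43 + 2/43 → 4/43
merge 4/43 + 11/86 → 19/86
merge 13/86 + 8/43 → 29/86
merge 19/86 + 19/86 → 19/43
merge 19/86 + 29/86 → 24/43
merge 19/43 + 24/43 → 1
L = 2/43 + 4/43 + 19/86 + 29/86 + 19/43 + 24/43 + 1 = 116/43 ≈ 2.698 bits/symbol.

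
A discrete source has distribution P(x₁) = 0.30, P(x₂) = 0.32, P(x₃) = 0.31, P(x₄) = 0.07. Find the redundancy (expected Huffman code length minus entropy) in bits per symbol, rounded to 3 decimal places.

0.161 bits

Entropy H = −Σ p log₂ p ≈ 1.8395 bits.
Huffman merges: 7/100+3/10→37/100; 31/100+8/25→63/100; 37/100+63/100→1. L = 2 ≈ 2.0000.
L − H = 2.0000 − 1.8395 = 0.161 bits.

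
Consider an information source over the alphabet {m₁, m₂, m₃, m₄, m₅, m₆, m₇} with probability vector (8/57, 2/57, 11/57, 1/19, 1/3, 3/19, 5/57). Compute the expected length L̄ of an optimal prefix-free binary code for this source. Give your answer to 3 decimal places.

2.561 bits/symbol

Repeatedly combine the two least-probable nodes; the expected code length is the sum of the merged weights.
merge 2/57 + 1/19 → 5/57
merge 5/57 + 5/57 → 10/57
merge 8/57 + 3/19 → 17/57
merge 10/57 + 11/57 → 7/19
merge 17/57 + 1/3 → 12/19
merge 7/19 + 12/19 → 1
L = 5/57 + 10/57 + 17/57 + 7/19 + 12/19 + 1 = 146/57 ≈ 2.561 bits/symbol.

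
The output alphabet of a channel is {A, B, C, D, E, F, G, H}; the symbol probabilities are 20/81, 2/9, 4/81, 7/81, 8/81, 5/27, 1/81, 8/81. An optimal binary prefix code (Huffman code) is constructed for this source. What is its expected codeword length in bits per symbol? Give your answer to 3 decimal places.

2.741 bits/symbol

Repeatedly combine the two least-probable nodes; the expected code length is the sum of the merged weights.
merge 1/81 + 4/81 → 5/81
merge 5/81 + 7/81 → 4/27
merge 8/81 + 8/81 → 16/81
merge 4/27 + 5/27 → 1/3
merge 16/81 + 2/9 → 34/81
merge 20/81 + 1/3 → 47/81
merge 34/81 + 47/81 → 1
L = 5/81 + 4/27 + 16/81 + 1/3 + 34/81 + 47/81 + 1 = 74/27 ≈ 2.741 bits/symbol.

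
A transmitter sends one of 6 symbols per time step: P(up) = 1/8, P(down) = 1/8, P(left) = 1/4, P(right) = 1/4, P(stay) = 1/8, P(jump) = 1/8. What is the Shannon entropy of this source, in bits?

2.5 bits

Each probability is a power of 1/2, so log₂(1/p) is an integer.
H = Σ p·log₂(1/p) = 1/8·3 + 1/8·3 + 1/4·2 + 1/4·2 + 1/8·3 + 1/8·3 = 2.5 bits.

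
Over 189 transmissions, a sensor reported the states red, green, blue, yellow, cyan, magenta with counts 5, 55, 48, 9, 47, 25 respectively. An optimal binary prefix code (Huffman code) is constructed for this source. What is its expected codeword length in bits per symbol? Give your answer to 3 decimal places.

Probabilities are the counts divided by 189.
Repeatedly combine the two least-probable nodes; the expected code length is the sum of the merged weights.
merge 5/189 + 1/21 → 2/27
merge 2/27 + 25/189 → 13/63
merge 13/63 + 47/189 → 86/189
merge 16/63 + 55/189 → 103/189
merge 86/189 + 103/189 → 1
L = 2/27 + 13/63 + 86/189 + 103/189 + 1 = 431/189 ≈ 2.280 bits/symbol.

2.280 bits/symbol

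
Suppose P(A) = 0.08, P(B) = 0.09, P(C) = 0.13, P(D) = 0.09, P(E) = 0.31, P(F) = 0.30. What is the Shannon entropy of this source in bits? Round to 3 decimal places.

H = −Σ pᵢ log₂ pᵢ.
−0.08·log₂(0.08) = 0.2915
−0.09·log₂(0.09) = 0.3127
−0.13·log₂(0.13) = 0.3826
−0.09·log₂(0.09) = 0.3127
−0.31·log₂(0.31) = 0.5238
−0.30·log₂(0.30) = 0.5211
Sum ≈ 2.3443 → 2.344 bits.

2.344 bits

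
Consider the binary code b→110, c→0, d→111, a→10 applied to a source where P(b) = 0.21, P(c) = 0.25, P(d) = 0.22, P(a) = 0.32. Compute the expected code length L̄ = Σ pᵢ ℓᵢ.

2.18 bits/symbol

L̄ = Σ pᵢ·ℓᵢ = 0.21·3 + 0.25·1 + 0.22·3 + 0.32·2 = 2.18 bits/symbol.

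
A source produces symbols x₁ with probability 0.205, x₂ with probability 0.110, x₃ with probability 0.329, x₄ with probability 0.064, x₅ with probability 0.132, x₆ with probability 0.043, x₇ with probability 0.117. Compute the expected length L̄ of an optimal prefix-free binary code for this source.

Repeatedly combine the two least-probable nodes; the expected code length is the sum of the merged weights.
merge 43/1000 + 8/125 → 107/1000
merge 107/1000 + 11/100 → 217/1000
merge 117/1000 + 33/250 → 249/1000
merge 41/200 + 217/1000 → 211/500
merge 249/1000 + 329/1000 → 289/500
merge 211/500 + 289/500 → 1
L = 107/1000 + 217/1000 + 249/1000 + 211/500 + 289/500 + 1 = 2573/1000 = 2.573 bits/symbol.

2.573 bits/symbol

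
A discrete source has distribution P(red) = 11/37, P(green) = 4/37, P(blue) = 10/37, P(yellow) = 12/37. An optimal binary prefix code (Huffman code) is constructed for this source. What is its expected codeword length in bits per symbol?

2 bits/symbol

Repeatedly combine the two least-probable nodes; the expected code length is the sum of the merged weights.
merge 4/37 + 10/37 → 14/37
merge 11/37 + 12/37 → 23/37
merge 14/37 + 23/37 → 1
L = 14/37 + 23/37 + 1 = 2 bits/symbol.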